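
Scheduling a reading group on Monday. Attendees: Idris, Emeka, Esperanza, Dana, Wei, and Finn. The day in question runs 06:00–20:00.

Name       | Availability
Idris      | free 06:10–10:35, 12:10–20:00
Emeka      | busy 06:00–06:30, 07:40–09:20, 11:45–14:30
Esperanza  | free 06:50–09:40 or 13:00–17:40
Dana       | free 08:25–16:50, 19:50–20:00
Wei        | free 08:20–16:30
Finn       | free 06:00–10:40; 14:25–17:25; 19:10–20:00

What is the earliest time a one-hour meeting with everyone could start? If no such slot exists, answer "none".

14:30

Idris free: 06:10-10:35, 12:10-20:00.
Emeka free: 06:30-07:40, 09:20-11:45, 14:30-20:00 (invert busy blocks within the working day).
Esperanza free: 06:50-09:40, 13:00-17:40.
Dana free: 08:25-16:50, 19:50-20:00.
Wei free: 08:20-16:30.
Finn free: 06:00-10:40, 14:25-17:25, 19:10-20:00.
Idris ∩ Emeka: 06:30-07:40, 09:20-10:35, 14:30-20:00.
Idris ∩ Emeka ∩ Esperanza: 06:50-07:40, 09:20-09:40, 14:30-17:40.
Idris ∩ Emeka ∩ Esperanza ∩ Dana: 09:20-09:40, 14:30-16:50.
Idris ∩ Emeka ∩ Esperanza ∩ Dana ∩ Wei: 09:20-09:40, 14:30-16:30.
Idris ∩ Emeka ∩ Esperanza ∩ Dana ∩ Wei ∩ Finn: 09:20-09:40, 14:30-16:30.
Those are the intersection windows.
The first common window of at least 60 minutes is 14:30-16:30, so the earliest start is 14:30.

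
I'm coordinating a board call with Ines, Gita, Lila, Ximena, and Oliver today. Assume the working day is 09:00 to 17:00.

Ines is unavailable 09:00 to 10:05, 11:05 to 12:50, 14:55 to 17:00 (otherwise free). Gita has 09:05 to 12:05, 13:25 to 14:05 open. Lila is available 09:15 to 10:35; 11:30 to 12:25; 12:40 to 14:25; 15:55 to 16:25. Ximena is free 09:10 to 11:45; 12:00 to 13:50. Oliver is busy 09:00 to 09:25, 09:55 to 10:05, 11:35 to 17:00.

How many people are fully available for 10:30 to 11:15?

Ines free: 10:05-11:05, 12:50-14:55 (invert busy blocks within the working day).
Gita free: 09:05-12:05, 13:25-14:05.
Lila free: 09:15-10:35, 11:30-12:25, 12:40-14:25, 15:55-16:25.
Ximena free: 09:10-11:45, 12:00-13:50.
Oliver free: 09:25-09:55, 10:05-11:35 (invert busy blocks within the working day).
Gita, Ximena, and Oliver can make the full 10:30-11:15 slot — that's 3.

3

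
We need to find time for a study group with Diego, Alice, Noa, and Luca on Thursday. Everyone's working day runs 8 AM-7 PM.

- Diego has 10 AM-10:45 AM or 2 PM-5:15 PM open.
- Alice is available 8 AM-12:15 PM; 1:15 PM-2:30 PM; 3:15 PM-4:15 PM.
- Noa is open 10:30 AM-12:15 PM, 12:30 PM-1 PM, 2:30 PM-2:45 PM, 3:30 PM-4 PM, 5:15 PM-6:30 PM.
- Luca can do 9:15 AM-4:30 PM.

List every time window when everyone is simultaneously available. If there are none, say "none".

Diego ∩ Alice: 10:00-10:45, 14:00-14:30, 15:15-16:15.
Diego ∩ Alice ∩ Noa: 10:30-10:45, 15:30-16:00.
Diego ∩ Alice ∩ Noa ∩ Luca: 10:30-10:45, 15:30-16:00.
So the common availability across everyone is 10:30-10:45, 15:30-16:00.

10:30-10:45, 15:30-16:00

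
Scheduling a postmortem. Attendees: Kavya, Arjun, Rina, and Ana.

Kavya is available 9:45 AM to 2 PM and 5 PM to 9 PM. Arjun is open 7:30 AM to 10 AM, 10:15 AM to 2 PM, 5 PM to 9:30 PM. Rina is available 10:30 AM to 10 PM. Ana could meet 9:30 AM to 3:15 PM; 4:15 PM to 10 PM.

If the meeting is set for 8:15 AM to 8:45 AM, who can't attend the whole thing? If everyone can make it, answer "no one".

Kavya: not fully free for 08:15-08:45. Arjun: free for 08:15-08:45. Rina: not fully free for 08:15-08:45. Ana: not fully free for 08:15-08:45.

Ana, Kavya, Rina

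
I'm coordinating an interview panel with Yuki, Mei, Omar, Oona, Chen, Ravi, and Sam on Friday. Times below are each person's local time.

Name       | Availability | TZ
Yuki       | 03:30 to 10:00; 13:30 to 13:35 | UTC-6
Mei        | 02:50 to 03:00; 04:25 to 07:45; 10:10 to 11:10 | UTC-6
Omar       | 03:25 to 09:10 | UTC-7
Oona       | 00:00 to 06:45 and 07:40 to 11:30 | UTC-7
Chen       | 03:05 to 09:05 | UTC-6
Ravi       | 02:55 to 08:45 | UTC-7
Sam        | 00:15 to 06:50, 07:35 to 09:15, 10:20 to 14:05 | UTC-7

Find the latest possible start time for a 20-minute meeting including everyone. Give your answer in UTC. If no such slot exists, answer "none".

Yuki in UTC: 09:30-16:00, 19:30-19:35 (add 6h to convert from UTC-6).
Mei in UTC: 08:50-09:00, 10:25-13:45, 16:10-17:10 (add 6h to convert from UTC-6).
Omar in UTC: 10:25-16:10 (add 7h to convert from UTC-7).
Oona in UTC: 07:00-13:45, 14:40-18:30 (add 7h to convert from UTC-7).
Chen in UTC: 09:05-15:05 (add 6h to convert from UTC-6).
Ravi in UTC: 09:55-15:45 (add 7h to convert from UTC-7).
Sam in UTC: 07:15-13:50, 14:35-16:15, 17:20-21:05 (add 7h to convert from UTC-7).
Yuki ∩ Mei: 10:25-13:45.
Yuki ∩ Mei ∩ Omar: 10:25-13:45.
Yuki ∩ Mei ∩ Omar ∩ Oona: 10:25-13:45.
Yuki ∩ Mei ∩ Omar ∩ Oona ∩ Chen: 10:25-13:45.
Yuki ∩ Mei ∩ Omar ∩ Oona ∩ Chen ∩ Ravi: 10:25-13:45.
Yuki ∩ Mei ∩ Omar ∩ Oona ∩ Chen ∩ Ravi ∩ Sam: 10:25-13:45.
The last common window of at least 20 minutes is 10:25-13:45; a 20-minute meeting can start as late as 13:25 and still end by 13:45.

13:25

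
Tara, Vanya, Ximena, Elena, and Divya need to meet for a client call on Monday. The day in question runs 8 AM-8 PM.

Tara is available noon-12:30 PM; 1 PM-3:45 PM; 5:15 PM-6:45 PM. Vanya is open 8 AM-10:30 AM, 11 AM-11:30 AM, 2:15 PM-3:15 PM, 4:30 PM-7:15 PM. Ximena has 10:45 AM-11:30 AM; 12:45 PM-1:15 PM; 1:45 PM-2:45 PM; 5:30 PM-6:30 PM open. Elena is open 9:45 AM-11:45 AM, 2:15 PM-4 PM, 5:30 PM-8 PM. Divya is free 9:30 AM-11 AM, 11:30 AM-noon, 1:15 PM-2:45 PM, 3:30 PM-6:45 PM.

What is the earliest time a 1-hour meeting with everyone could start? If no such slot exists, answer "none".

17:30

Tara ∩ Vanya: 14:15-15:15, 17:15-18:45.
Tara ∩ Vanya ∩ Ximena: 14:15-14:45, 17:30-18:30.
Tara ∩ Vanya ∩ Ximena ∩ Elena: 14:15-14:45, 17:30-18:30.
Tara ∩ Vanya ∩ Ximena ∩ Elena ∩ Divya: 14:15-14:45, 17:30-18:30.
Those are the intersection windows.
The first common window of at least 60 minutes is 17:30-18:30, so the earliest start is 17:30.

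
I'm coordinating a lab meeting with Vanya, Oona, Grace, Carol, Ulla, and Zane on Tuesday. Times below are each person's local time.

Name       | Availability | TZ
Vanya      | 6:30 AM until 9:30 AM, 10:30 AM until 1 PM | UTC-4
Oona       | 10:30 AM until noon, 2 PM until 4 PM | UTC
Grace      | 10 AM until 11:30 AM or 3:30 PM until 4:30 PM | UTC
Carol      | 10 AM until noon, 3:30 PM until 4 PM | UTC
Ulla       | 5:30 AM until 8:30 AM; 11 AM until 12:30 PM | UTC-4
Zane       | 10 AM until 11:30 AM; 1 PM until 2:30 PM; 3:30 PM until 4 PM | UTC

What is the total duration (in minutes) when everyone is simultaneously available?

90

Vanya in UTC: 10:30-13:30, 14:30-17:00 (add 4h to convert from UTC-4).
Oona in UTC: 10:30-12:00, 14:00-16:00.
Grace in UTC: 10:00-11:30, 15:30-16:30.
Carol in UTC: 10:00-12:00, 15:30-16:00.
Ulla in UTC: 09:30-12:30, 15:00-16:30 (add 4h to convert from UTC-4).
Zane in UTC: 10:00-11:30, 13:00-14:30, 15:30-16:00.
Vanya ∩ Oona: 10:30-12:00, 14:30-16:00.
Vanya ∩ Oona ∩ Grace: 10:30-11:30, 15:30-16:00.
Vanya ∩ Oona ∩ Grace ∩ Carol: 10:30-11:30, 15:30-16:00.
Vanya ∩ Oona ∩ Grace ∩ Carol ∩ Ulla: 10:30-11:30, 15:30-16:00.
Vanya ∩ Oona ∩ Grace ∩ Carol ∩ Ulla ∩ Zane: 10:30-11:30, 15:30-16:00.
So the common availability across everyone is 10:30-11:30, 15:30-16:00.
Summing the common windows: 60 + 30 = 90 minutes.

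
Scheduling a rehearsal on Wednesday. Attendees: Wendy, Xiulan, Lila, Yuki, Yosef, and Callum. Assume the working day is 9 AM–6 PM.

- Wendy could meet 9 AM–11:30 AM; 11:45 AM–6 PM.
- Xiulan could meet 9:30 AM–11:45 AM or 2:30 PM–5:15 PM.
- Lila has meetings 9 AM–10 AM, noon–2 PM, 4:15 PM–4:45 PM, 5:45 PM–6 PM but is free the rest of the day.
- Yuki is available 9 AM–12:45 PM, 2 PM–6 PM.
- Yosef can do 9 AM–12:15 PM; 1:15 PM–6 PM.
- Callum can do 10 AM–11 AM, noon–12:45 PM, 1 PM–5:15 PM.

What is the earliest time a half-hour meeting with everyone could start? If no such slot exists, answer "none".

10:00

Wendy free: 09:00-11:30, 11:45-18:00.
Xiulan free: 09:30-11:45, 14:30-17:15.
Lila free: 10:00-12:00, 14:00-16:15, 16:45-17:45 (invert busy blocks within the working day).
Yuki free: 09:00-12:45, 14:00-18:00.
Yosef free: 09:00-12:15, 13:15-18:00.
Callum free: 10:00-11:00, 12:00-12:45, 13:00-17:15.
Wendy ∩ Xiulan: 09:30-11:30, 14:30-17:15.
Wendy ∩ Xiulan ∩ Lila: 10:00-11:30, 14:30-16:15, 16:45-17:15.
Wendy ∩ Xiulan ∩ Lila ∩ Yuki: 10:00-11:30, 14:30-16:15, 16:45-17:15.
Wendy ∩ Xiulan ∩ Lila ∩ Yuki ∩ Yosef: 10:00-11:30, 14:30-16:15, 16:45-17:15.
Wendy ∩ Xiulan ∩ Lila ∩ Yuki ∩ Yosef ∩ Callum: 10:00-11:00, 14:30-16:15, 16:45-17:15.
Those are the intersection windows.
The first common window of at least 30 minutes is 10:00-11:00, so the earliest start is 10:00.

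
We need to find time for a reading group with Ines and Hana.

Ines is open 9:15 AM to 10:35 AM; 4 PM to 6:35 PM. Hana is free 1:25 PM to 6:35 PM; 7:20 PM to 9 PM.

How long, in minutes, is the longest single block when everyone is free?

Ines ∩ Hana: 16:00-18:35.
The longest is 16:00-18:35 at 155 minutes.

155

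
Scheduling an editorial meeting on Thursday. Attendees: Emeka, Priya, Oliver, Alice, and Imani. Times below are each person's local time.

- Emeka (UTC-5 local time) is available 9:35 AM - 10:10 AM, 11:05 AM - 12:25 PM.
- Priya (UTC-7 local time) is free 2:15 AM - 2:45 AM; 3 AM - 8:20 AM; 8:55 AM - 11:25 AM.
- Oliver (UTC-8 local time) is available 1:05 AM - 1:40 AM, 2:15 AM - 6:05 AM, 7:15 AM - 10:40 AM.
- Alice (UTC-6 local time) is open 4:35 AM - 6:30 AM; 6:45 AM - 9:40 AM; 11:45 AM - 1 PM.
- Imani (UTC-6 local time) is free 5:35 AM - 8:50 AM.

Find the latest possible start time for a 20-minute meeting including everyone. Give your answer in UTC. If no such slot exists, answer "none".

none

Emeka in UTC: 14:35-15:10, 16:05-17:25 (add 5h to convert from UTC-5).
Priya in UTC: 09:15-09:45, 10:00-15:20, 15:55-18:25 (add 7h to convert from UTC-7).
Oliver in UTC: 09:05-09:40, 10:15-14:05, 15:15-18:40 (add 8h to convert from UTC-8).
Alice in UTC: 10:35-12:30, 12:45-15:40, 17:45-19:00 (add 6h to convert from UTC-6).
Imani in UTC: 11:35-14:50 (add 6h to convert from UTC-6).
Emeka ∩ Priya: 14:35-15:10, 16:05-17:25.
Emeka ∩ Priya ∩ Oliver: 16:05-17:25.
Emeka ∩ Priya ∩ Oliver ∩ Alice: ∅.
Emeka ∩ Priya ∩ Oliver ∩ Alice ∩ Imani: ∅.
There is no time when everyone is free.
No common window is at least 20 minutes long.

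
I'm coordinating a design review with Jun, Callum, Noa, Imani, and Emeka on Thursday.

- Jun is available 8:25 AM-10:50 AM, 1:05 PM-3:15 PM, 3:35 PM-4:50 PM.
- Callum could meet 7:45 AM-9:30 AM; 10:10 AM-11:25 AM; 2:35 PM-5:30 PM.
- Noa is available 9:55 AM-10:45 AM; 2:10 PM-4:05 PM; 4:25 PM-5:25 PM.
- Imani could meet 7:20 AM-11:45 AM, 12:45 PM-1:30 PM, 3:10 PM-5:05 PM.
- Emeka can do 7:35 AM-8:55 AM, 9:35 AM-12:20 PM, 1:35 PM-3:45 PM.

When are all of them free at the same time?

Jun ∩ Callum: 08:25-09:30, 10:10-10:50, 14:35-15:15, 15:35-16:50.
Jun ∩ Callum ∩ Noa: 10:10-10:45, 14:35-15:15, 15:35-16:05, 16:25-16:50.
Jun ∩ Callum ∩ Noa ∩ Imani: 10:10-10:45, 15:10-15:15, 15:35-16:05, 16:25-16:50.
Jun ∩ Callum ∩ Noa ∩ Imani ∩ Emeka: 10:10-10:45, 15:10-15:15, 15:35-15:45.
So the common availability across everyone is 10:10-10:45, 15:10-15:15, 15:35-15:45.

10:10-10:45, 15:10-15:15, 15:35-15:45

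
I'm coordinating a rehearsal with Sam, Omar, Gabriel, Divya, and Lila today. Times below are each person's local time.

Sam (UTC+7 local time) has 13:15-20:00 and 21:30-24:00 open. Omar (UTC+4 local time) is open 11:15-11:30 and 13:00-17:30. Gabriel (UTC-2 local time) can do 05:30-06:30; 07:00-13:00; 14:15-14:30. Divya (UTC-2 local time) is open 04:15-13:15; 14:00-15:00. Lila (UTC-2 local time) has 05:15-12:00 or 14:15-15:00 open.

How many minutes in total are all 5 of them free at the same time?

Sam in UTC: 06:15-13:00, 14:30-17:00 (subtract 7h to convert from UTC+7).
Omar in UTC: 07:15-07:30, 09:00-13:30 (subtract 4h to convert from UTC+4).
Gabriel in UTC: 07:30-08:30, 09:00-15:00, 16:15-16:30 (add 2h to convert from UTC-2).
Divya in UTC: 06:15-15:15, 16:00-17:00 (add 2h to convert from UTC-2).
Lila in UTC: 07:15-14:00, 16:15-17:00 (add 2h to convert from UTC-2).
Sam ∩ Omar: 07:15-07:30, 09:00-13:00.
Sam ∩ Omar ∩ Gabriel: 09:00-13:00.
Sam ∩ Omar ∩ Gabriel ∩ Divya: 09:00-13:00.
Sam ∩ Omar ∩ Gabriel ∩ Divya ∩ Lila: 09:00-13:00.
That's a single block of 240 minutes.

240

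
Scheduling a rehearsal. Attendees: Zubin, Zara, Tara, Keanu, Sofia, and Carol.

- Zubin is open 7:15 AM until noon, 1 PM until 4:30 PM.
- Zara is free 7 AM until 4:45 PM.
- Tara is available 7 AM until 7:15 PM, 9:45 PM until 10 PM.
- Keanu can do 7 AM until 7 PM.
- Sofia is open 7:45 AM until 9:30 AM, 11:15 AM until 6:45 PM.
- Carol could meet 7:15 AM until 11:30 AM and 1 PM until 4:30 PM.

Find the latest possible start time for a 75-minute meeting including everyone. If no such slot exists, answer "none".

15:15

Zubin ∩ Zara: 07:15-12:00, 13:00-16:30.
Zubin ∩ Zara ∩ Tara: 07:15-12:00, 13:00-16:30.
Zubin ∩ Zara ∩ Tara ∩ Keanu: 07:15-12:00, 13:00-16:30.
Zubin ∩ Zara ∩ Tara ∩ Keanu ∩ Sofia: 07:45-09:30, 11:15-12:00, 13:00-16:30.
Zubin ∩ Zara ∩ Tara ∩ Keanu ∩ Sofia ∩ Carol: 07:45-09:30, 11:15-11:30, 13:00-16:30.
So the common availability across everyone is 07:45-09:30, 11:15-11:30, 13:00-16:30.
The last common window of at least 75 minutes is 13:00-16:30; a 75-minute meeting can start as late as 15:15 and still end by 16:30.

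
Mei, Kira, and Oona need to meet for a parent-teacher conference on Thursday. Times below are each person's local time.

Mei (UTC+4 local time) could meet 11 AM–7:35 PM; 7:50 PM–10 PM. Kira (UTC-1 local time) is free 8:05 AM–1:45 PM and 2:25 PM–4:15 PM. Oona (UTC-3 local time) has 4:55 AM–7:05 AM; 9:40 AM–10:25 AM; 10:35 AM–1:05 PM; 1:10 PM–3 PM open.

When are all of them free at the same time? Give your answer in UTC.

09:05-10:05, 12:40-13:25, 13:35-14:45, 15:25-15:35, 15:50-16:05, 16:10-17:15

Mei in UTC: 07:00-15:35, 15:50-18:00 (subtract 4h to convert from UTC+4).
Kira in UTC: 09:05-14:45, 15:25-17:15 (add 1h to convert from UTC-1).
Oona in UTC: 07:55-10:05, 12:40-13:25, 13:35-16:05, 16:10-18:00 (add 3h to convert from UTC-3).
Mei ∩ Kira: 09:05-14:45, 15:25-15:35, 15:50-17:15.
Mei ∩ Kira ∩ Oona: 09:05-10:05, 12:40-13:25, 13:35-14:45, 15:25-15:35, 15:50-16:05, 16:10-17:15.
Those are the intersection windows.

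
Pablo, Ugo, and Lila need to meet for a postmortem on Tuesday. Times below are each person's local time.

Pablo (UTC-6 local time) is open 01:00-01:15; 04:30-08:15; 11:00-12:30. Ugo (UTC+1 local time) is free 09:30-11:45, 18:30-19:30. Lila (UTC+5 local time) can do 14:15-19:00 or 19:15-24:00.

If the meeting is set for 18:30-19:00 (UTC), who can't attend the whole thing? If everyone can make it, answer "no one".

Pablo, Ugo

Pablo in UTC: 07:00-07:15, 10:30-14:15, 17:00-18:30 (add 6h to convert from UTC-6).
Ugo in UTC: 08:30-10:45, 17:30-18:30 (subtract 1h to convert from UTC+1).
Lila in UTC: 09:15-14:00, 14:15-19:00 (subtract 5h to convert from UTC+5).
Pablo: not fully free for 18:30-19:00. Ugo: not fully free for 18:30-19:00. Lila: free for 18:30-19:00.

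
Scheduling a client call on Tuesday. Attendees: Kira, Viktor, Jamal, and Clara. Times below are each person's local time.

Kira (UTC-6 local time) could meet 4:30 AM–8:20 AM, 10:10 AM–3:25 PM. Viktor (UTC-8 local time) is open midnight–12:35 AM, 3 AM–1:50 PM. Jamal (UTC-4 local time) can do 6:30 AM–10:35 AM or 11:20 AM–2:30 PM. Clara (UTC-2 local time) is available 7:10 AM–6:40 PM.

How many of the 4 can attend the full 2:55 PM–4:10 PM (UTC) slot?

2

Kira in UTC: 10:30-14:20, 16:10-21:25 (add 6h to convert from UTC-6).
Viktor in UTC: 08:00-08:35, 11:00-21:50 (add 8h to convert from UTC-8).
Jamal in UTC: 10:30-14:35, 15:20-18:30 (add 4h to convert from UTC-4).
Clara in UTC: 09:10-20:40 (add 2h to convert from UTC-2).
Viktor and Clara can make the full 14:55-16:10 slot — that's 2.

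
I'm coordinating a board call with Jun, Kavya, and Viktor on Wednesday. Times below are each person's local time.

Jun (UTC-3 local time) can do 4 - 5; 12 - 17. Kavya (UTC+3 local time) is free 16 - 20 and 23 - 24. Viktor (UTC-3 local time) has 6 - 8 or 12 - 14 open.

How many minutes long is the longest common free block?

120

Jun in UTC: 07:00-08:00, 15:00-20:00 (add 3h to convert from UTC-3).
Kavya in UTC: 13:00-17:00, 20:00-21:00 (subtract 3h to convert from UTC+3).
Viktor in UTC: 09:00-11:00, 15:00-17:00 (add 3h to convert from UTC-3).
Jun ∩ Kavya: 15:00-17:00.
Jun ∩ Kavya ∩ Viktor: 15:00-17:00.
The longest is 15:00-17:00 at 120 minutes.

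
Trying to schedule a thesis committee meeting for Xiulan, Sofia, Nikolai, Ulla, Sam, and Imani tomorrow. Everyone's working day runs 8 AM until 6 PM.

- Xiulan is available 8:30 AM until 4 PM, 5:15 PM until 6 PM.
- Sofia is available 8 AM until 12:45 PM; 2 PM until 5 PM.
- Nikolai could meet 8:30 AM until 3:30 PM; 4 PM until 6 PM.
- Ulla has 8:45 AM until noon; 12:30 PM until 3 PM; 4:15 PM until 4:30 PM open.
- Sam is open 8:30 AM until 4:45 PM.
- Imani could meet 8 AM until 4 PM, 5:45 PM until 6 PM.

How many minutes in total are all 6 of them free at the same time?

Xiulan ∩ Sofia: 08:30-12:45, 14:00-16:00.
Xiulan ∩ Sofia ∩ Nikolai: 08:30-12:45, 14:00-15:30.
Xiulan ∩ Sofia ∩ Nikolai ∩ Ulla: 08:45-12:00, 12:30-12:45, 14:00-15:00.
Xiulan ∩ Sofia ∩ Nikolai ∩ Ulla ∩ Sam: 08:45-12:00, 12:30-12:45, 14:00-15:00.
Xiulan ∩ Sofia ∩ Nikolai ∩ Ulla ∩ Sam ∩ Imani: 08:45-12:00, 12:30-12:45, 14:00-15:00.
So the common availability across everyone is 08:45-12:00, 12:30-12:45, 14:00-15:00.
Summing the common windows: 195 + 15 + 60 = 270 minutes.

270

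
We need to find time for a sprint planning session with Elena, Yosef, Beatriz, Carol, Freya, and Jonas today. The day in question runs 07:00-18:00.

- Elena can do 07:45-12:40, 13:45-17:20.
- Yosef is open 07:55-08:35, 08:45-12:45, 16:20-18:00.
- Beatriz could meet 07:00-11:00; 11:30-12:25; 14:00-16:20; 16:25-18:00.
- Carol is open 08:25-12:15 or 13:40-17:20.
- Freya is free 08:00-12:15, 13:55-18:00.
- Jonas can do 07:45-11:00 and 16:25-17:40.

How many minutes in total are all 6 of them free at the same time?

200

Elena ∩ Yosef: 07:55-08:35, 08:45-12:40, 16:20-17:20.
Elena ∩ Yosef ∩ Beatriz: 07:55-08:35, 08:45-11:00, 11:30-12:25, 16:25-17:20.
Elena ∩ Yosef ∩ Beatriz ∩ Carol: 08:25-08:35, 08:45-11:00, 11:30-12:15, 16:25-17:20.
Elena ∩ Yosef ∩ Beatriz ∩ Carol ∩ Freya: 08:25-08:35, 08:45-11:00, 11:30-12:15, 16:25-17:20.
Elena ∩ Yosef ∩ Beatriz ∩ Carol ∩ Freya ∩ Jonas: 08:25-08:35, 08:45-11:00, 16:25-17:20.
So the common availability across everyone is 08:25-08:35, 08:45-11:00, 16:25-17:20.
Summing the common windows: 10 + 135 + 55 = 200 minutes.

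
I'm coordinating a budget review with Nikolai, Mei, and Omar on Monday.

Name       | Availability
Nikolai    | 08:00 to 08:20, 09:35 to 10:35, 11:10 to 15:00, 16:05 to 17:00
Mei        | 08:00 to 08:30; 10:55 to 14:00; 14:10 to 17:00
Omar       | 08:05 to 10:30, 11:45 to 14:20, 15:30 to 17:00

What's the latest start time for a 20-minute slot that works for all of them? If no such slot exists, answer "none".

Nikolai ∩ Mei: 08:00-08:20, 11:10-14:00, 14:10-15:00, 16:05-17:00.
Nikolai ∩ Mei ∩ Omar: 08:05-08:20, 11:45-14:00, 14:10-14:20, 16:05-17:00.
So the common availability across everyone is 08:05-08:20, 11:45-14:00, 14:10-14:20, 16:05-17:00.
The last common window of at least 20 minutes is 16:05-17:00; a 20-minute meeting can start as late as 16:40 and still end by 17:00.

16:40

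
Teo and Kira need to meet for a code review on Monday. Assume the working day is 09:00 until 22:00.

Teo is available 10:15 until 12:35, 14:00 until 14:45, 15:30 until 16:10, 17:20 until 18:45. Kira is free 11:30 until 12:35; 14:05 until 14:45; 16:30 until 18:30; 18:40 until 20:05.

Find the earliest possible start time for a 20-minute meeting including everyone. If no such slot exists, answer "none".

Teo ∩ Kira: 11:30-12:35, 14:05-14:45, 17:20-18:30, 18:40-18:45.
So the common availability across everyone is 11:30-12:35, 14:05-14:45, 17:20-18:30, 18:40-18:45.
The first common window of at least 20 minutes is 11:30-12:35, so the earliest start is 11:30.

11:30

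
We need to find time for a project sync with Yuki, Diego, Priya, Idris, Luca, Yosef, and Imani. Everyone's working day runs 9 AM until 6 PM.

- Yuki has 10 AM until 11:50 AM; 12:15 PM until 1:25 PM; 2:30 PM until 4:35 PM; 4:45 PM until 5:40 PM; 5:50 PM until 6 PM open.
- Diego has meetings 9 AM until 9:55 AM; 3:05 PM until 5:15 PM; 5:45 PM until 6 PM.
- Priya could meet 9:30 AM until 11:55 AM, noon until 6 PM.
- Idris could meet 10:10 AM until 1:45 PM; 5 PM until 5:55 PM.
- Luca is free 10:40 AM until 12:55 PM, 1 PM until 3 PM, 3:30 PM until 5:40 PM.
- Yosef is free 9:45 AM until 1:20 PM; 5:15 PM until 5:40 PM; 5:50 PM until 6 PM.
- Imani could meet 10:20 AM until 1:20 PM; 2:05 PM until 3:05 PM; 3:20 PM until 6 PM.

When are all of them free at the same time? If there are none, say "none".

10:40-11:50, 12:15-12:55, 13:00-13:20, 17:15-17:40

Yuki free: 10:00-11:50, 12:15-13:25, 14:30-16:35, 16:45-17:40, 17:50-18:00.
Diego free: 09:55-15:05, 17:15-17:45 (invert busy blocks within the working day).
Priya free: 09:30-11:55, 12:00-18:00.
Idris free: 10:10-13:45, 17:00-17:55.
Luca free: 10:40-12:55, 13:00-15:00, 15:30-17:40.
Yosef free: 09:45-13:20, 17:15-17:40, 17:50-18:00.
Imani free: 10:20-13:20, 14:05-15:05, 15:20-18:00.
Yuki ∩ Diego: 10:00-11:50, 12:15-13:25, 14:30-15:05, 17:15-17:40.
Yuki ∩ Diego ∩ Priya: 10:00-11:50, 12:15-13:25, 14:30-15:05, 17:15-17:40.
Yuki ∩ Diego ∩ Priya ∩ Idris: 10:10-11:50, 12:15-13:25, 17:15-17:40.
Yuki ∩ Diego ∩ Priya ∩ Idris ∩ Luca: 10:40-11:50, 12:15-12:55, 13:00-13:25, 17:15-17:40.
Yuki ∩ Diego ∩ Priya ∩ Idris ∩ Luca ∩ Yosef: 10:40-11:50, 12:15-12:55, 13:00-13:20, 17:15-17:40.
Yuki ∩ Diego ∩ Priya ∩ Idris ∩ Luca ∩ Yosef ∩ Imani: 10:40-11:50, 12:15-12:55, 13:00-13:20, 17:15-17:40.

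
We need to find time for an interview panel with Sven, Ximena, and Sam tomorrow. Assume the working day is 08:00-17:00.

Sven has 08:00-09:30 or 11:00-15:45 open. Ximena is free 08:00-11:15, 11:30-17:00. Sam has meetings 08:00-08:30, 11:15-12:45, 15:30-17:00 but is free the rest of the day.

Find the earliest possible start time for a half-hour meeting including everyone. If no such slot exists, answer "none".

08:30

Sven free: 08:00-09:30, 11:00-15:45.
Ximena free: 08:00-11:15, 11:30-17:00.
Sam free: 08:30-11:15, 12:45-15:30 (invert busy blocks within the working day).
Sven ∩ Ximena: 08:00-09:30, 11:00-11:15, 11:30-15:45.
Sven ∩ Ximena ∩ Sam: 08:30-09:30, 11:00-11:15, 12:45-15:30.
The first common window of at least 30 minutes is 08:30-09:30, so the earliest start is 08:30.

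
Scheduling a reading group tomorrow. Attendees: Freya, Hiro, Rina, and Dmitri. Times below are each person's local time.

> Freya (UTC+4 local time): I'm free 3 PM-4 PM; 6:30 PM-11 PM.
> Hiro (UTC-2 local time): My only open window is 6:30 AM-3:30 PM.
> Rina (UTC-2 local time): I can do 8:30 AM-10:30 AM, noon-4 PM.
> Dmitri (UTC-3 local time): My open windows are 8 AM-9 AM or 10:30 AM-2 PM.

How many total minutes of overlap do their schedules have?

Freya in UTC: 11:00-12:00, 14:30-19:00 (subtract 4h to convert from UTC+4).
Hiro in UTC: 08:30-17:30 (add 2h to convert from UTC-2).
Rina in UTC: 10:30-12:30, 14:00-18:00 (add 2h to convert from UTC-2).
Dmitri in UTC: 11:00-12:00, 13:30-17:00 (add 3h to convert from UTC-3).
Freya ∩ Hiro: 11:00-12:00, 14:30-17:30.
Freya ∩ Hiro ∩ Rina: 11:00-12:00, 14:30-17:30.
Freya ∩ Hiro ∩ Rina ∩ Dmitri: 11:00-12:00, 14:30-17:00.
Those are the intersection windows.
Summing the common windows: 60 + 150 = 210 minutes.

210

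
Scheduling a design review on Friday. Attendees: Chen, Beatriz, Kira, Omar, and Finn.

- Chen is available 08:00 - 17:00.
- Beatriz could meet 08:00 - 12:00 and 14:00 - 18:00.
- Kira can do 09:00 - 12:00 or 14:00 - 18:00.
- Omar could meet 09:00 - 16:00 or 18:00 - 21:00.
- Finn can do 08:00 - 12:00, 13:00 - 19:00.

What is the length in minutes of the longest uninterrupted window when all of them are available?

180

Chen ∩ Beatriz: 08:00-12:00, 14:00-17:00.
Chen ∩ Beatriz ∩ Kira: 09:00-12:00, 14:00-17:00.
Chen ∩ Beatriz ∩ Kira ∩ Omar: 09:00-12:00, 14:00-16:00.
Chen ∩ Beatriz ∩ Kira ∩ Omar ∩ Finn: 09:00-12:00, 14:00-16:00.
Those are the intersection windows.
The longest is 09:00-12:00 at 180 minutes.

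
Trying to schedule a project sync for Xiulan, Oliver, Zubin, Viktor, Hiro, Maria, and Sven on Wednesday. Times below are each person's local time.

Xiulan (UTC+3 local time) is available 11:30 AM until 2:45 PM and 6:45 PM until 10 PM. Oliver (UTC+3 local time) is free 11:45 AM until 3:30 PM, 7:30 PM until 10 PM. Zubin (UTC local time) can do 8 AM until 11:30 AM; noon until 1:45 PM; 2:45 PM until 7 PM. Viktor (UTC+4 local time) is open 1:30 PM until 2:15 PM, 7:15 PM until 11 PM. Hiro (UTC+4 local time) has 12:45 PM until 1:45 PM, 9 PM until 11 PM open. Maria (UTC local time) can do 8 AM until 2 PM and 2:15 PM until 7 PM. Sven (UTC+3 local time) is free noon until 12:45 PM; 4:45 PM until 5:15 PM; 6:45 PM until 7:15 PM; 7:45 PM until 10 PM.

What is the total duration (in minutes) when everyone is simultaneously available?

Xiulan in UTC: 08:30-11:45, 15:45-19:00 (subtract 3h to convert from UTC+3).
Oliver in UTC: 08:45-12:30, 16:30-19:00 (subtract 3h to convert from UTC+3).
Zubin in UTC: 08:00-11:30, 12:00-13:45, 14:45-19:00.
Viktor in UTC: 09:30-10:15, 15:15-19:00 (subtract 4h to convert from UTC+4).
Hiro in UTC: 08:45-09:45, 17:00-19:00 (subtract 4h to convert from UTC+4).
Maria in UTC: 08:00-14:00, 14:15-19:00.
Sven in UTC: 09:00-09:45, 13:45-14:15, 15:45-16:15, 16:45-19:00 (subtract 3h to convert from UTC+3).
Xiulan ∩ Oliver: 08:45-11:45, 16:30-19:00.
Xiulan ∩ Oliver ∩ Zubin: 08:45-11:30, 16:30-19:00.
Xiulan ∩ Oliver ∩ Zubin ∩ Viktor: 09:30-10:15, 16:30-19:00.
Xiulan ∩ Oliver ∩ Zubin ∩ Viktor ∩ Hiro: 09:30-09:45, 17:00-19:00.
Xiulan ∩ Oliver ∩ Zubin ∩ Viktor ∩ Hiro ∩ Maria: 09:30-09:45, 17:00-19:00.
Xiulan ∩ Oliver ∩ Zubin ∩ Viktor ∩ Hiro ∩ Maria ∩ Sven: 09:30-09:45, 17:00-19:00.
So the common availability across everyone is 09:30-09:45, 17:00-19:00.
Summing the common windows: 15 + 120 = 135 minutes.

135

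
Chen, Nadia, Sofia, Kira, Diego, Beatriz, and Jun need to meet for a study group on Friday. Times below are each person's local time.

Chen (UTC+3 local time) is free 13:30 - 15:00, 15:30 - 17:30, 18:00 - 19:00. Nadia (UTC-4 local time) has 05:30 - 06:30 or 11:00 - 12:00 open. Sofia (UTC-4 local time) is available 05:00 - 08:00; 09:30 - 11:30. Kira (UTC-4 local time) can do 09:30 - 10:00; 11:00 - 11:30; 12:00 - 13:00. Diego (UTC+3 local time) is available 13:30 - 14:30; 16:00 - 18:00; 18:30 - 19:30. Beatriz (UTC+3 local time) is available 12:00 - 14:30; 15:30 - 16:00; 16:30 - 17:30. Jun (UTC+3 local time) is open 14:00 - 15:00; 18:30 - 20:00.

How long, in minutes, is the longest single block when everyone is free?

Chen in UTC: 10:30-12:00, 12:30-14:30, 15:00-16:00 (subtract 3h to convert from UTC+3).
Nadia in UTC: 09:30-10:30, 15:00-16:00 (add 4h to convert from UTC-4).
Sofia in UTC: 09:00-12:00, 13:30-15:30 (add 4h to convert from UTC-4).
Kira in UTC: 13:30-14:00, 15:00-15:30, 16:00-17:00 (add 4h to convert from UTC-4).
Diego in UTC: 10:30-11:30, 13:00-15:00, 15:30-16:30 (subtract 3h to convert from UTC+3).
Beatriz in UTC: 09:00-11:30, 12:30-13:00, 13:30-14:30 (subtract 3h to convert from UTC+3).
Jun in UTC: 11:00-12:00, 15:30-17:00 (subtract 3h to convert from UTC+3).
Chen ∩ Nadia: 15:00-16:00.
Chen ∩ Nadia ∩ Sofia: 15:00-15:30.
Chen ∩ Nadia ∩ Sofia ∩ Kira: 15:00-15:30.
Chen ∩ Nadia ∩ Sofia ∩ Kira ∩ Diego: ∅.
Chen ∩ Nadia ∩ Sofia ∩ Kira ∩ Diego ∩ Beatriz: ∅.
Chen ∩ Nadia ∩ Sofia ∩ Kira ∩ Diego ∩ Beatriz ∩ Jun: ∅.
There is no time when everyone is free.
No common window exists, so the longest block is 0 minutes.

0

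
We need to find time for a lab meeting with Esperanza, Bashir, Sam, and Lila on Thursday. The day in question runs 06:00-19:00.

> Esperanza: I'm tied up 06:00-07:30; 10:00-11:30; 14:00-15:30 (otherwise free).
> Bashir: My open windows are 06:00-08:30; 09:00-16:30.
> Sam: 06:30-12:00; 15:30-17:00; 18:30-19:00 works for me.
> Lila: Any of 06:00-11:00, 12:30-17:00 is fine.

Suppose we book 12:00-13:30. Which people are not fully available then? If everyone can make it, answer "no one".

Esperanza free: 07:30-10:00, 11:30-14:00, 15:30-19:00 (invert busy blocks within the working day).
Bashir free: 06:00-08:30, 09:00-16:30.
Sam free: 06:30-12:00, 15:30-17:00, 18:30-19:00.
Lila free: 06:00-11:00, 12:30-17:00.
Esperanza: free for 12:00-13:30. Bashir: free for 12:00-13:30. Sam: not fully free for 12:00-13:30. Lila: not fully free for 12:00-13:30.

Lila, Sam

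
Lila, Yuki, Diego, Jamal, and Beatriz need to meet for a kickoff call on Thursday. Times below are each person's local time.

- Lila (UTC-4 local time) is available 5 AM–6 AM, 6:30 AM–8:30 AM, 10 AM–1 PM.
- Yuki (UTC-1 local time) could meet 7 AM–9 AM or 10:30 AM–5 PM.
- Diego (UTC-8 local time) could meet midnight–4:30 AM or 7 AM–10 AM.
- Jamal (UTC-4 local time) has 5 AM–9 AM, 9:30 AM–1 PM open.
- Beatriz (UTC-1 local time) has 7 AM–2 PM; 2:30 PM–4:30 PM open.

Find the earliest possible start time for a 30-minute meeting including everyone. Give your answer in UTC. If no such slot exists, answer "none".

Lila in UTC: 09:00-10:00, 10:30-12:30, 14:00-17:00 (add 4h to convert from UTC-4).
Yuki in UTC: 08:00-10:00, 11:30-18:00 (add 1h to convert from UTC-1).
Diego in UTC: 08:00-12:30, 15:00-18:00 (add 8h to convert from UTC-8).
Jamal in UTC: 09:00-13:00, 13:30-17:00 (add 4h to convert from UTC-4).
Beatriz in UTC: 08:00-15:00, 15:30-17:30 (add 1h to convert from UTC-1).
Lila ∩ Yuki: 09:00-10:00, 11:30-12:30, 14:00-17:00.
Lila ∩ Yuki ∩ Diego: 09:00-10:00, 11:30-12:30, 15:00-17:00.
Lila ∩ Yuki ∩ Diego ∩ Jamal: 09:00-10:00, 11:30-12:30, 15:00-17:00.
Lila ∩ Yuki ∩ Diego ∩ Jamal ∩ Beatriz: 09:00-10:00, 11:30-12:30, 15:30-17:00.
Those are the intersection windows.
The first common window of at least 30 minutes is 09:00-10:00, so the earliest start is 09:00.

09:00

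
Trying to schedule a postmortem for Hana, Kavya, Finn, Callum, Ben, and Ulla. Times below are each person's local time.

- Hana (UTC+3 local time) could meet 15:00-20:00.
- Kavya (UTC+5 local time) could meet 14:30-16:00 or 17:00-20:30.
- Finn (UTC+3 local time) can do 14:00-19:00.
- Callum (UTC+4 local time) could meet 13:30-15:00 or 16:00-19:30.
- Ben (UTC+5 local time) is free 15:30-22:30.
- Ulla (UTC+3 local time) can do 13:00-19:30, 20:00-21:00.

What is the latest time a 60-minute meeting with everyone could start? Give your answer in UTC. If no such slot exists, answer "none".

Hana in UTC: 12:00-17:00 (subtract 3h to convert from UTC+3).
Kavya in UTC: 09:30-11:00, 12:00-15:30 (subtract 5h to convert from UTC+5).
Finn in UTC: 11:00-16:00 (subtract 3h to convert from UTC+3).
Callum in UTC: 09:30-11:00, 12:00-15:30 (subtract 4h to convert from UTC+4).
Ben in UTC: 10:30-17:30 (subtract 5h to convert from UTC+5).
Ulla in UTC: 10:00-16:30, 17:00-18:00 (subtract 3h to convert from UTC+3).
Hana ∩ Kavya: 12:00-15:30.
Hana ∩ Kavya ∩ Finn: 12:00-15:30.
Hana ∩ Kavya ∩ Finn ∩ Callum: 12:00-15:30.
Hana ∩ Kavya ∩ Finn ∩ Callum ∩ Ben: 12:00-15:30.
Hana ∩ Kavya ∩ Finn ∩ Callum ∩ Ben ∩ Ulla: 12:00-15:30.
The last common window of at least 60 minutes is 12:00-15:30; a 60-minute meeting can start as late as 14:30 and still end by 15:30.

14:30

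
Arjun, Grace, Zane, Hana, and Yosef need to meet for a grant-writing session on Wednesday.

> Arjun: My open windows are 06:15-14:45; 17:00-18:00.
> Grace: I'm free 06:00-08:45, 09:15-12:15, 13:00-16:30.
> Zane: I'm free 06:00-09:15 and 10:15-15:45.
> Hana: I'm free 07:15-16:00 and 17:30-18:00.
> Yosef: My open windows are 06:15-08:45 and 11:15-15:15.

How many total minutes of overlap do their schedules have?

Arjun ∩ Grace: 06:15-08:45, 09:15-12:15, 13:00-14:45.
Arjun ∩ Grace ∩ Zane: 06:15-08:45, 10:15-12:15, 13:00-14:45.
Arjun ∩ Grace ∩ Zane ∩ Hana: 07:15-08:45, 10:15-12:15, 13:00-14:45.
Arjun ∩ Grace ∩ Zane ∩ Hana ∩ Yosef: 07:15-08:45, 11:15-12:15, 13:00-14:45.
Summing the common windows: 90 + 60 + 105 = 255 minutes.

255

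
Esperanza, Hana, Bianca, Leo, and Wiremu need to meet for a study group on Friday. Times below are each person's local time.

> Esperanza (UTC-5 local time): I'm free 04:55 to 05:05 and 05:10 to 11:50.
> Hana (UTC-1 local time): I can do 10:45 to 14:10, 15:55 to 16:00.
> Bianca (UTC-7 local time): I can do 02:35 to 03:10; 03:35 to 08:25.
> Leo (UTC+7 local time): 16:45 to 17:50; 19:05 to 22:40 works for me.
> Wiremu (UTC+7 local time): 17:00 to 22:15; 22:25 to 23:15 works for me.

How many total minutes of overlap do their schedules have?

185

Esperanza in UTC: 09:55-10:05, 10:10-16:50 (add 5h to convert from UTC-5).
Hana in UTC: 11:45-15:10, 16:55-17:00 (add 1h to convert from UTC-1).
Bianca in UTC: 09:35-10:10, 10:35-15:25 (add 7h to convert from UTC-7).
Leo in UTC: 09:45-10:50, 12:05-15:40 (subtract 7h to convert from UTC+7).
Wiremu in UTC: 10:00-15:15, 15:25-16:15 (subtract 7h to convert from UTC+7).
Esperanza ∩ Hana: 11:45-15:10.
Esperanza ∩ Hana ∩ Bianca: 11:45-15:10.
Esperanza ∩ Hana ∩ Bianca ∩ Leo: 12:05-15:10.
Esperanza ∩ Hana ∩ Bianca ∩ Leo ∩ Wiremu: 12:05-15:10.
That's a single block of 185 minutes.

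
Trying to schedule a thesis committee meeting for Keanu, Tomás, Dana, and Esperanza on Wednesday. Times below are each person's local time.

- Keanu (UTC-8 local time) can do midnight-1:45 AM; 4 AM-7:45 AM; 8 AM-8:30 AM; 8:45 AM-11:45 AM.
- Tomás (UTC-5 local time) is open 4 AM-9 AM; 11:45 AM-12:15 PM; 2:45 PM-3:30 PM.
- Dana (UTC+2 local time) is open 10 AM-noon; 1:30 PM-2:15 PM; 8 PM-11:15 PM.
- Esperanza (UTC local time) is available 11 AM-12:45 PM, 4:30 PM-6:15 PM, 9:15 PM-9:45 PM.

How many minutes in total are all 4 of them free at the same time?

Keanu in UTC: 08:00-09:45, 12:00-15:45, 16:00-16:30, 16:45-19:45 (add 8h to convert from UTC-8).
Tomás in UTC: 09:00-14:00, 16:45-17:15, 19:45-20:30 (add 5h to convert from UTC-5).
Dana in UTC: 08:00-10:00, 11:30-12:15, 18:00-21:15 (subtract 2h to convert from UTC+2).
Esperanza in UTC: 11:00-12:45, 16:30-18:15, 21:15-21:45.
Keanu ∩ Tomás: 09:00-09:45, 12:00-14:00, 16:45-17:15.
Keanu ∩ Tomás ∩ Dana: 09:00-09:45, 12:00-12:15.
Keanu ∩ Tomás ∩ Dana ∩ Esperanza: 12:00-12:15.
So the common availability across everyone is 12:00-12:15.
That's a single block of 15 minutes.

15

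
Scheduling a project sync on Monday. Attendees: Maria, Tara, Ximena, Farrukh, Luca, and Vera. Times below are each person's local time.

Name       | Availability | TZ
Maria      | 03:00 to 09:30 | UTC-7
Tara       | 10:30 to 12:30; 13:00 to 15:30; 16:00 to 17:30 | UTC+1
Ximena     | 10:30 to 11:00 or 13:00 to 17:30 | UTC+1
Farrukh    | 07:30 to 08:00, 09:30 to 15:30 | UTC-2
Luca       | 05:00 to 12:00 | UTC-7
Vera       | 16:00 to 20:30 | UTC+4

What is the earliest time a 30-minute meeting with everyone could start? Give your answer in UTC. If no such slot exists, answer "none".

Maria in UTC: 10:00-16:30 (add 7h to convert from UTC-7).
Tara in UTC: 09:30-11:30, 12:00-14:30, 15:00-16:30 (subtract 1h to convert from UTC+1).
Ximena in UTC: 09:30-10:00, 12:00-16:30 (subtract 1h to convert from UTC+1).
Farrukh in UTC: 09:30-10:00, 11:30-17:30 (add 2h to convert from UTC-2).
Luca in UTC: 12:00-19:00 (add 7h to convert from UTC-7).
Vera in UTC: 12:00-16:30 (subtract 4h to convert from UTC+4).
Maria ∩ Tara: 10:00-11:30, 12:00-14:30, 15:00-16:30.
Maria ∩ Tara ∩ Ximena: 12:00-14:30, 15:00-16:30.
Maria ∩ Tara ∩ Ximena ∩ Farrukh: 12:00-14:30, 15:00-16:30.
Maria ∩ Tara ∩ Ximena ∩ Farrukh ∩ Luca: 12:00-14:30, 15:00-16:30.
Maria ∩ Tara ∩ Ximena ∩ Farrukh ∩ Luca ∩ Vera: 12:00-14:30, 15:00-16:30.
So the common availability across everyone is 12:00-14:30, 15:00-16:30.
The first common window of at least 30 minutes is 12:00-14:30, so the earliest start is 12:00.

12:00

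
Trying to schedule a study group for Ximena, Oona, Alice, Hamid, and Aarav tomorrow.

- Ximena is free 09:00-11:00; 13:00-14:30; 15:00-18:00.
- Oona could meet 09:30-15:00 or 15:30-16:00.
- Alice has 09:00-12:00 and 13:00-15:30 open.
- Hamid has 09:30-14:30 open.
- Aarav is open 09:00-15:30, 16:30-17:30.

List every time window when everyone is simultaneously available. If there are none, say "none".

Ximena ∩ Oona: 09:30-11:00, 13:00-14:30, 15:30-16:00.
Ximena ∩ Oona ∩ Alice: 09:30-11:00, 13:00-14:30.
Ximena ∩ Oona ∩ Alice ∩ Hamid: 09:30-11:00, 13:00-14:30.
Ximena ∩ Oona ∩ Alice ∩ Hamid ∩ Aarav: 09:30-11:00, 13:00-14:30.

09:30-11:00, 13:00-14:30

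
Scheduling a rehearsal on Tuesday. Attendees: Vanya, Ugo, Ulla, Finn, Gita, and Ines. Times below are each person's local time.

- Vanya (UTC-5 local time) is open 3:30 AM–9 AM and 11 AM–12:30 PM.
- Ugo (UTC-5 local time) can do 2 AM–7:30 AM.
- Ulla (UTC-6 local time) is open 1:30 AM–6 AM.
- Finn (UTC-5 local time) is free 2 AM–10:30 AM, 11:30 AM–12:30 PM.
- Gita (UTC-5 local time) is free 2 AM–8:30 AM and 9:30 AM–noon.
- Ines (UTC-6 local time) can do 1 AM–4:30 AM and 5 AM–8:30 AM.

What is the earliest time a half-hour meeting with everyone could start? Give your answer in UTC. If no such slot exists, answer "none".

08:30

Vanya in UTC: 08:30-14:00, 16:00-17:30 (add 5h to convert from UTC-5).
Ugo in UTC: 07:00-12:30 (add 5h to convert from UTC-5).
Ulla in UTC: 07:30-12:00 (add 6h to convert from UTC-6).
Finn in UTC: 07:00-15:30, 16:30-17:30 (add 5h to convert from UTC-5).
Gita in UTC: 07:00-13:30, 14:30-17:00 (add 5h to convert from UTC-5).
Ines in UTC: 07:00-10:30, 11:00-14:30 (add 6h to convert from UTC-6).
Vanya ∩ Ugo: 08:30-12:30.
Vanya ∩ Ugo ∩ Ulla: 08:30-12:00.
Vanya ∩ Ugo ∩ Ulla ∩ Finn: 08:30-12:00.
Vanya ∩ Ugo ∩ Ulla ∩ Finn ∩ Gita: 08:30-12:00.
Vanya ∩ Ugo ∩ Ulla ∩ Finn ∩ Gita ∩ Ines: 08:30-10:30, 11:00-12:00.
Those are the intersection windows.
The first common window of at least 30 minutes is 08:30-10:30, so the earliest start is 08:30.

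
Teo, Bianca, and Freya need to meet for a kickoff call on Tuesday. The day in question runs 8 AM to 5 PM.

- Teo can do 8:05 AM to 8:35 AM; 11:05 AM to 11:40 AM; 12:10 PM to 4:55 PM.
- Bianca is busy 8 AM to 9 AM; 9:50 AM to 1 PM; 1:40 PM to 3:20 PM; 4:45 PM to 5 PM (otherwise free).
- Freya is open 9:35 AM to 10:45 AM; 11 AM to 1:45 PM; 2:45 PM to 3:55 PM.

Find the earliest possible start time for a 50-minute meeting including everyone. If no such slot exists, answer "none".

none

Teo free: 08:05-08:35, 11:05-11:40, 12:10-16:55.
Bianca free: 09:00-09:50, 13:00-13:40, 15:20-16:45 (invert busy blocks within the working day).
Freya free: 09:35-10:45, 11:00-13:45, 14:45-15:55.
Teo ∩ Bianca: 13:00-13:40, 15:20-16:45.
Teo ∩ Bianca ∩ Freya: 13:00-13:40, 15:20-15:55.
Those are the intersection windows.
No common window is at least 50 minutes long.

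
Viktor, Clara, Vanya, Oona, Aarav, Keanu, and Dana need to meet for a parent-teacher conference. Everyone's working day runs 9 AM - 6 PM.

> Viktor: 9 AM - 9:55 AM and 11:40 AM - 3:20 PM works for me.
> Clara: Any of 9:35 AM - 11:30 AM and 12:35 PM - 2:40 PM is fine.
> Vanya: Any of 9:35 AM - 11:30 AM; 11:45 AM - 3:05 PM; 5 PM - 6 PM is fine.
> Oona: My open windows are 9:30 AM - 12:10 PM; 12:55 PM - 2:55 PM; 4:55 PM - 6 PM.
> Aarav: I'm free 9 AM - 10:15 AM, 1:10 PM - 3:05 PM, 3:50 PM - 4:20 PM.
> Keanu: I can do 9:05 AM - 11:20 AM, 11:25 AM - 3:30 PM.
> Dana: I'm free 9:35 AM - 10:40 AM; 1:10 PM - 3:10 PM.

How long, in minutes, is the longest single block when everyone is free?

Viktor ∩ Clara: 09:35-09:55, 12:35-14:40.
Viktor ∩ Clara ∩ Vanya: 09:35-09:55, 12:35-14:40.
Viktor ∩ Clara ∩ Vanya ∩ Oona: 09:35-09:55, 12:55-14:40.
Viktor ∩ Clara ∩ Vanya ∩ Oona ∩ Aarav: 09:35-09:55, 13:10-14:40.
Viktor ∩ Clara ∩ Vanya ∩ Oona ∩ Aarav ∩ Keanu: 09:35-09:55, 13:10-14:40.
Viktor ∩ Clara ∩ Vanya ∩ Oona ∩ Aarav ∩ Keanu ∩ Dana: 09:35-09:55, 13:10-14:40.
The longest is 13:10-14:40 at 90 minutes.

90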